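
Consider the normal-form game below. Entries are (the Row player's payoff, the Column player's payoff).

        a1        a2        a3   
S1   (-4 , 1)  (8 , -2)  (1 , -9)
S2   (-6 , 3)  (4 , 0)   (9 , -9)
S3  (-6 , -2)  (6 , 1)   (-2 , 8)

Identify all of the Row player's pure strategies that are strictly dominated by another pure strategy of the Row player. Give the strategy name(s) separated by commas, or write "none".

S1 is not dominated — it holds its own against S2 at a1 (-4>-6); S3 at a1 (-4>-6).
S2: no other strategy beats it everywhere (S1 at a3 (9>1); S3 at a1 (-6=-6)).
S1 strictly dominates S3 — a1: -4>-6, a2: 8>6, a3: 1>-2.

S3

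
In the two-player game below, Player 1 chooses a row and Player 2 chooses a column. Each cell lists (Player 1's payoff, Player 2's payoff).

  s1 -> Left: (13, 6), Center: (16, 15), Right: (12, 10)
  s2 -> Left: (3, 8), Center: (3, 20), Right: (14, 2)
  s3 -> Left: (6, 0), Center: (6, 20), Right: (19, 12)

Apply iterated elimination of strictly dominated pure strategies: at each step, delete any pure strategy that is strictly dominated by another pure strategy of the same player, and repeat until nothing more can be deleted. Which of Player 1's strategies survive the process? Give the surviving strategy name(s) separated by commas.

s1

Player 1's strategy s2 is strictly dominated by s3 (Left: 6>3, Center: 6>3, Right: 19>14) and is removed.
Player 2's strategy Left is strictly dominated by Center (s1: 15>6, s3: 20>0) and is removed.
Player 2's strategy Right is strictly dominated by Center (s1: 15>10, s3: 20>12) and is removed.
Row s3 is eliminated: s1 beats it against every remaining column (Center: 16>6).
Among the remaining strategies, none is strictly dominated by another pure strategy of the same player, so the elimination stops.
Surviving strategies — Player 1: {s1}; Player 2: {Center}.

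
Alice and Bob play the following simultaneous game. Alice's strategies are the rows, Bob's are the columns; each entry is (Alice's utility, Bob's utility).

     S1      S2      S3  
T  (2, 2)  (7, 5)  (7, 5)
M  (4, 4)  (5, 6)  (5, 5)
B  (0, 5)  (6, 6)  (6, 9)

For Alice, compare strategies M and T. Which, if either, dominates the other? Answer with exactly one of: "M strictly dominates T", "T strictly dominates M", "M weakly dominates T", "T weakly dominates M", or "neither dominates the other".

neither dominates the other

Compare M to T across each choice by Bob: S1: 4>2, S2: 5<7, S3: 5<7.
M does better at S1 but worse at S2, S3; neither strategy dominates the other.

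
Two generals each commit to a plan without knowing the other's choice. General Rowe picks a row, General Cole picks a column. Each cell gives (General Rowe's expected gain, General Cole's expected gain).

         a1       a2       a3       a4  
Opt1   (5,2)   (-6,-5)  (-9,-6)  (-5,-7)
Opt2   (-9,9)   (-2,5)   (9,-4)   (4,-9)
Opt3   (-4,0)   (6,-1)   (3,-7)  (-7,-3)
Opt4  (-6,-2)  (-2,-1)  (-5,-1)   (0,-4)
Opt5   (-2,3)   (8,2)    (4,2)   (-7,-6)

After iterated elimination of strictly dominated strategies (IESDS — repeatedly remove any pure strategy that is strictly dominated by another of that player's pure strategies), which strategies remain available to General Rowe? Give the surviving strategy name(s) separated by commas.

For General Cole, a1 strictly dominates a4 on the remaining rows (Opt1: 2>-7, Opt2: 9>-9, Opt3: 0>-3, Opt4: -2>-4, Opt5: 3>-6); eliminate a4.
For General Rowe, Opt5 strictly dominates Opt3 on the remaining columns (a1: -2>-4, a2: 8>6, a3: 4>3); eliminate Opt3.
Row Opt4 is eliminated: Opt5 beats it against every remaining column (a1: -2>-6, a2: 8>-2, a3: 4>-5).
Column a2 is eliminated: a1 beats it against every remaining row (Opt1: 2>-5, Opt2: 9>5, Opt5: 3>2).
General Cole's strategy a3 is strictly dominated by a1 (Opt1: 2>-6, Opt2: 9>-4, Opt5: 3>2) and is removed.
General Rowe's strategy Opt2 is strictly dominated by Opt1 (a1: 5>-9) and is removed.
General Rowe's strategy Opt5 is strictly dominated by Opt1 (a1: 5>-2) and is removed.
Among the remaining strategies, none is strictly dominated by another pure strategy of the same player, so the elimination stops.
Surviving strategies — General Rowe: {Opt1}; General Cole: {a1}.

Opt1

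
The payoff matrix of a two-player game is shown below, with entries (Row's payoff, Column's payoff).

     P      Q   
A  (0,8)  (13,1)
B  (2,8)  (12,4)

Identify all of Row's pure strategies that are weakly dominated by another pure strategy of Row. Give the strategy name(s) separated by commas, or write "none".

A is not dominated — it holds its own against B at Q (13>12).
Nothing dominates B: A at P (2>0).

none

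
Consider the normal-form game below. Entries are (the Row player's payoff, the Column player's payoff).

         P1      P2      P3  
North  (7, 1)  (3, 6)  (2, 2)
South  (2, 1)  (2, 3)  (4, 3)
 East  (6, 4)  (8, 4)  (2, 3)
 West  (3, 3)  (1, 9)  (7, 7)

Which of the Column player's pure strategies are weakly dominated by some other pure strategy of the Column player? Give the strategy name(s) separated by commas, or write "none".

P1: dominated, since P2 does at least as well everywhere (North: 6>1, South: 3>1, East: 4=4, West: 9>3).
P2 is not dominated — it holds its own against P1 at North (6>1); P3 at North (6>2).
P3 is weakly dominated by P2 (North: 6>2, South: 3=3, East: 4>3, West: 9>7).

P1, P3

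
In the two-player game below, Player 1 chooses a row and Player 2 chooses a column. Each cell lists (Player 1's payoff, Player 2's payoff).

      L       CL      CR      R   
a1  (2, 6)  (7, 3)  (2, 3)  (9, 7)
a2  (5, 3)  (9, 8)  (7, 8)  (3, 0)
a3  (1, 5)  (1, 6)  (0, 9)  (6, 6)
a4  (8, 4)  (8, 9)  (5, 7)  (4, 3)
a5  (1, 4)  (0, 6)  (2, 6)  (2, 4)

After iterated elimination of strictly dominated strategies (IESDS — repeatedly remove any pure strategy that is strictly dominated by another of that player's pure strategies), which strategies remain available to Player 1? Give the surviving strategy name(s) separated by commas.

For Player 1, a1 strictly dominates a3 on the remaining columns (L: 2>1, CL: 7>1, CR: 2>0, R: 9>6); eliminate a3.
Row a5 is eliminated: a2 beats it against every remaining column (L: 5>1, CL: 9>0, CR: 7>2, R: 3>2).
Among the remaining strategies, none is strictly dominated by another pure strategy of the same player, so the elimination stops.
Surviving strategies — Player 1: {a1, a2, a4}; Player 2: {L, CL, CR, R}.

a1, a2, a4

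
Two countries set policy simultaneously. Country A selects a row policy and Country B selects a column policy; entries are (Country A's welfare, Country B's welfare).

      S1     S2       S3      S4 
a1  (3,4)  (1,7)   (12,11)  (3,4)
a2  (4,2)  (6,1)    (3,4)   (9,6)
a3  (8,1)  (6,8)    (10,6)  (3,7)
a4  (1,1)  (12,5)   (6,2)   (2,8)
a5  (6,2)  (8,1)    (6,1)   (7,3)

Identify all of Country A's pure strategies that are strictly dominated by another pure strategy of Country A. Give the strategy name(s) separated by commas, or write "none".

a1 is not dominated — it holds its own against a2 at S3 (12>3); a3 at S3 (12>10); a4 at S1 (3>1); a5 at S3 (12>6).
a2 is not dominated — it holds its own against a1 at S1 (4>3); a3 at S2 (6=6); a4 at S1 (4>1); a5 at S4 (9>7).
Nothing dominates a3: a1 at S1 (8>3); a2 at S1 (8>4); a4 at S1 (8>1); a5 at S1 (8>6).
Nothing dominates a4: a1 at S2 (12>1); a2 at S2 (12>6); a3 at S2 (12>6); a5 at S2 (12>8).
Nothing dominates a5: a1 at S1 (6>3); a2 at S1 (6>4); a3 at S2 (8>6); a4 at S1 (6>1).

none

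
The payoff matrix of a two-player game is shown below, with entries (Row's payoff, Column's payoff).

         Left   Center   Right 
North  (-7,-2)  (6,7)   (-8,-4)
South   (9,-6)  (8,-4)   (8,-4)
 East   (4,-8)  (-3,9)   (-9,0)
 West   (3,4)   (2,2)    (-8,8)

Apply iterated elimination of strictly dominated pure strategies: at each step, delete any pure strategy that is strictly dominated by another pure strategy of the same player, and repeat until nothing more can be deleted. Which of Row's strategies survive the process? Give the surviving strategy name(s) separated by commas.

Row North is eliminated: South beats it against every remaining column (Left: 9>-7, Center: 8>6, Right: 8>-8).
Row's strategy East is strictly dominated by South (Left: 9>4, Center: 8>-3, Right: 8>-9) and is removed.
Row West is eliminated: South beats it against every remaining column (Left: 9>3, Center: 8>2, Right: 8>-8).
Column Left is eliminated: Center beats it against every remaining row (South: -4>-6).
Among the remaining strategies, none is strictly dominated by another pure strategy of the same player, so the elimination stops.
Surviving strategies — Row: {South}; Column: {Center, Right}.

South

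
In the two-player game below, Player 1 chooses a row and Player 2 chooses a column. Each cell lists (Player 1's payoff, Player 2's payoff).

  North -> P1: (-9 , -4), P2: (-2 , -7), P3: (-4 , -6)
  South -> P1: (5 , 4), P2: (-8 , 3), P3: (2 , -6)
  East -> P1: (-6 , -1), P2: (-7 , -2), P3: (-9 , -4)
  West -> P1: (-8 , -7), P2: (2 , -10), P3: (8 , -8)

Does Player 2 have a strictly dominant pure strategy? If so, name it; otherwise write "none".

P1

P1 vs P2: North: -4>-7, South: 4>3, East: -1>-2, West: -7>-10.
P1 vs P3: North: -4>-6, South: 4>-6, East: -1>-4, West: -7>-8.
P1 strictly beats every other strategy against every opponent action, so it is strictly dominant.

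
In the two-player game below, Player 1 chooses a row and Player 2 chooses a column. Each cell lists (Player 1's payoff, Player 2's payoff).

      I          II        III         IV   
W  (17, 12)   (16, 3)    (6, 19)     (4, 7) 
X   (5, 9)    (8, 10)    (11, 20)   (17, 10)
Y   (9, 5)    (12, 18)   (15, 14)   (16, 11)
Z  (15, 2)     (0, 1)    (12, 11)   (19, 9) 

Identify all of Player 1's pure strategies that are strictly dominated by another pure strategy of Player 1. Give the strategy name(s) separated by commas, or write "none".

none

Nothing dominates W: X at I (17>5); Y at I (17>9); Z at I (17>15).
X is not dominated — it holds its own against W at III (11>6); Y at IV (17>16); Z at II (8>0).
Y: no other strategy beats it everywhere (W at III (15>6); X at I (9>5); Z at II (12>0)).
Z is not dominated — it holds its own against W at III (12>6); X at I (15>5); Y at I (15>9).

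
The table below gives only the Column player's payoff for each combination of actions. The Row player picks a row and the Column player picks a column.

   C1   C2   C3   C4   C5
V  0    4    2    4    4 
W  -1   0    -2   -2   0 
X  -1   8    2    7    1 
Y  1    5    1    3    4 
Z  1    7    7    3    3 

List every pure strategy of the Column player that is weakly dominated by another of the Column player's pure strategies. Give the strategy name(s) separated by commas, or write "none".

C1 is weakly dominated by C2 (V: 4>0, W: 0>-1, X: 8>-1, Y: 5>1, Z: 7>1).
Nothing dominates C2: C1 at V (4>0); C3 at V (4>2); C4 at W (0>-2); C5 at X (8>1).
C3 is weakly dominated by C2 (V: 4>2, W: 0>-2, X: 8>2, Y: 5>1, Z: 7=7).
C4: dominated, since C2 does at least as well everywhere (V: 4=4, W: 0>-2, X: 8>7, Y: 5>3, Z: 7>3).
C5: dominated, since C2 does at least as well everywhere (V: 4=4, W: 0=0, X: 8>1, Y: 5>4, Z: 7>3).

C1, C3, C4, C5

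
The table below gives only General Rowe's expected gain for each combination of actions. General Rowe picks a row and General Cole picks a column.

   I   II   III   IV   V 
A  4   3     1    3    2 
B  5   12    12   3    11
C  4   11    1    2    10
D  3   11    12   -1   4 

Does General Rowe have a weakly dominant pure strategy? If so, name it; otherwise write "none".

B

B vs A: I: 5>4, II: 12>3, III: 12>1, IV: 3=3, V: 11>2.
B vs C: I: 5>4, II: 12>11, III: 12>1, IV: 3>2, V: 11>10.
B vs D: I: 5>3, II: 12>11, III: 12=12, IV: 3>-1, V: 11>4.
B is at least as good as every other strategy against every opponent action, so it is weakly dominant.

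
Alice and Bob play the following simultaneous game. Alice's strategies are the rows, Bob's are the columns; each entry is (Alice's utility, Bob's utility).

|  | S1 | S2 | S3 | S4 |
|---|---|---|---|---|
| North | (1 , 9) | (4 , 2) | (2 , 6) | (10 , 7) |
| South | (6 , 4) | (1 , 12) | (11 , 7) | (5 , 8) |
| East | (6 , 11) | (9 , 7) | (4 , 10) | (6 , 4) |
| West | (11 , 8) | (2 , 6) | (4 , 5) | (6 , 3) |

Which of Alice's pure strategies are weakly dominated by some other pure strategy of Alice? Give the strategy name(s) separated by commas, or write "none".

none

North is not dominated — it holds its own against South at S2 (4>1); East at S4 (10>6); West at S2 (4>2).
South is not dominated — it holds its own against North at S1 (6>1); East at S3 (11>4); West at S3 (11>4).
East: no other strategy beats it everywhere (North at S1 (6>1); South at S2 (9>1); West at S2 (9>2)).
Nothing dominates West: North at S1 (11>1); South at S1 (11>6); East at S1 (11>6).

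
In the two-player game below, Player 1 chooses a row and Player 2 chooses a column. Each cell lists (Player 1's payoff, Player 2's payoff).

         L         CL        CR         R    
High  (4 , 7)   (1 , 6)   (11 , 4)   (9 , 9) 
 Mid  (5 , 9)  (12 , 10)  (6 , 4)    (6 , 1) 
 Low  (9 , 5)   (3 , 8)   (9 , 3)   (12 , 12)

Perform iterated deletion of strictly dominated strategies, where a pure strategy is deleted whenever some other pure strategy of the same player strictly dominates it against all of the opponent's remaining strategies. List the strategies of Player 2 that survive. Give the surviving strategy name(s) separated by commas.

CL, R

Player 2's strategy CR is strictly dominated by L (High: 7>4, Mid: 9>4, Low: 5>3) and is removed.
Row High is eliminated: Low beats it against every remaining column (L: 9>4, CL: 3>1, R: 12>9).
Column L is eliminated: CL beats it against every remaining row (Mid: 10>9, Low: 8>5).
Among the remaining strategies, none is strictly dominated by another pure strategy of the same player, so the elimination stops.
Surviving strategies — Player 1: {Mid, Low}; Player 2: {CL, R}.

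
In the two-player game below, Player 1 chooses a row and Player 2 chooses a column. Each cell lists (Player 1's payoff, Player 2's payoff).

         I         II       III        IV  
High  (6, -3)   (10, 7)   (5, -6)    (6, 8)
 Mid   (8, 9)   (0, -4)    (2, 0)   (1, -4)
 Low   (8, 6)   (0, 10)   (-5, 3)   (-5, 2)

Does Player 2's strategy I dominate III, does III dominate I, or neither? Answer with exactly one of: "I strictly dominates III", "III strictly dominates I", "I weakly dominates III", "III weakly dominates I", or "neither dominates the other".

I strictly dominates III

I's payoffs vs III's, by Player 1's action — High: -3>-6, Mid: 9>0, Low: 6>3.
I gives a strictly higher payoff against each opponent action, so I strictly dominates III.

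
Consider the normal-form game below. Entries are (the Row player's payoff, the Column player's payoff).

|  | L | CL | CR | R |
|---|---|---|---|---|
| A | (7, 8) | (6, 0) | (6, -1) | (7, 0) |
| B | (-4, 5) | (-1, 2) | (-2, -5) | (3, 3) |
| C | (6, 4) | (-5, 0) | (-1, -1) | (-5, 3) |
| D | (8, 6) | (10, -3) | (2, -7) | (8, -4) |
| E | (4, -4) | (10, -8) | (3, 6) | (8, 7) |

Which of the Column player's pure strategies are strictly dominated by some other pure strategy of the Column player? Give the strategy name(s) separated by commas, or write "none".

L is not dominated — it holds its own against CL at A (8>0); CR at A (8>-1); R at A (8>0).
L strictly dominates CL — A: 8>0, B: 5>2, C: 4>0, D: 6>-3, E: -4>-8.
CR is strictly dominated by R (A: 0>-1, B: 3>-5, C: 3>-1, D: -4>-7, E: 7>6).
Nothing dominates R: L at E (7>-4); CL at A (0=0); CR at A (0>-1).

CL, CR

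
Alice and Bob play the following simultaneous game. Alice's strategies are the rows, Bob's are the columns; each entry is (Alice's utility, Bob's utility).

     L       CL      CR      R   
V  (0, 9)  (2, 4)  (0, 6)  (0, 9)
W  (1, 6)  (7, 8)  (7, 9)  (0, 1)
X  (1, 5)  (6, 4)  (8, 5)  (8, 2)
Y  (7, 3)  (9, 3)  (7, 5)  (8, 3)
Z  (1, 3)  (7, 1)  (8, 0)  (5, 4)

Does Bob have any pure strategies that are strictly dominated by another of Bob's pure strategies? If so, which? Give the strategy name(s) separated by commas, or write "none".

Nothing dominates L: CL at V (9>4); CR at V (9>6); R at V (9=9).
CL is not dominated — it holds its own against L at W (8>6); CR at Z (1>0); R at W (8>1).
CR: no other strategy beats it everywhere (L at W (9>6); CL at V (6>4); R at W (9>1)).
R is not dominated — it holds its own against L at V (9=9); CL at V (9>4); CR at V (9>6).

none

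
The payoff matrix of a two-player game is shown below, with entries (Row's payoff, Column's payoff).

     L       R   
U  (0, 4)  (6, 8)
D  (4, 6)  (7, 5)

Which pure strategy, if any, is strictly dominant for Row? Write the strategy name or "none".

D

D vs U: L: 4>0, R: 7>6.
D strictly beats every other strategy against every opponent action, so it is strictly dominant.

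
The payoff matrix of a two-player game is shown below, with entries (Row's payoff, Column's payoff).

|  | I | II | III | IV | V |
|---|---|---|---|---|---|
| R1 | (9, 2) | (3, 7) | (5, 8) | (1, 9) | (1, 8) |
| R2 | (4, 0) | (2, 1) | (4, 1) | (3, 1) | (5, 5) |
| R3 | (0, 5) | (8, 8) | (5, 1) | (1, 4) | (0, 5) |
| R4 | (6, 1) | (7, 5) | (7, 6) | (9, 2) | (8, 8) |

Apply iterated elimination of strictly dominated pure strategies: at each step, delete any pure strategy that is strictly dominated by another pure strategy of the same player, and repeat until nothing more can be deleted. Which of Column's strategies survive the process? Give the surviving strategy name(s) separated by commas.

II, V

Row R2 is eliminated: R4 beats it against every remaining column (I: 6>4, II: 7>2, III: 7>4, IV: 9>3, V: 8>5).
For Column, II strictly dominates I on the remaining rows (R1: 7>2, R3: 8>5, R4: 5>1); eliminate I.
Row R1 is eliminated: R4 beats it against every remaining column (II: 7>3, III: 7>5, IV: 9>1, V: 8>1).
For Column, V strictly dominates III on the remaining rows (R3: 5>1, R4: 8>6); eliminate III.
Column IV is eliminated: II beats it against every remaining row (R3: 8>4, R4: 5>2).
Among the remaining strategies, none is strictly dominated by another pure strategy of the same player, so the elimination stops.
Surviving strategies — Row: {R3, R4}; Column: {II, V}.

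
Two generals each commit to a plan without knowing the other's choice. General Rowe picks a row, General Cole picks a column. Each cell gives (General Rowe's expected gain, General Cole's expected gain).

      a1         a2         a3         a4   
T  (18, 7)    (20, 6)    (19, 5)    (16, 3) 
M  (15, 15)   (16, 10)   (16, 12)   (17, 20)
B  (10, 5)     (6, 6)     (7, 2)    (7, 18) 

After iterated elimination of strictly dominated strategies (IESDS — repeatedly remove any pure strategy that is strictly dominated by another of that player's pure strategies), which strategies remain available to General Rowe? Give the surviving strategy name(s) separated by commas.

T, M

Row B is eliminated: T beats it against every remaining column (a1: 18>10, a2: 20>6, a3: 19>7, a4: 16>7).
Column a2 is eliminated: a1 beats it against every remaining row (T: 7>6, M: 15>10).
General Cole's strategy a3 is strictly dominated by a1 (T: 7>5, M: 15>12) and is removed.
Among the remaining strategies, none is strictly dominated by another pure strategy of the same player, so the elimination stops.
Surviving strategies — General Rowe: {T, M}; General Cole: {a1, a4}.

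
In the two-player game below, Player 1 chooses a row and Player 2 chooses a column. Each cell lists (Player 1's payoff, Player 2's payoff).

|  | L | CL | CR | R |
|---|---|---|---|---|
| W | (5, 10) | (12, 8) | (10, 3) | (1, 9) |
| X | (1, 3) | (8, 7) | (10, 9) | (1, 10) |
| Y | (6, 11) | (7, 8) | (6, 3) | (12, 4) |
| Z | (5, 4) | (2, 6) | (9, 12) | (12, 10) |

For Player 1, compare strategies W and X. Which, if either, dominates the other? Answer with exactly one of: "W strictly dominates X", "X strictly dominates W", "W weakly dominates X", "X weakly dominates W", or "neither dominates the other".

W weakly dominates X

W's payoffs vs X's, by Player 2's action — L: 5>1, CL: 12>8, CR: 10=10, R: 1=1.
W is at least as good everywhere and strictly better somewhere (tied only at CR, R), so W weakly but not strictly dominates X.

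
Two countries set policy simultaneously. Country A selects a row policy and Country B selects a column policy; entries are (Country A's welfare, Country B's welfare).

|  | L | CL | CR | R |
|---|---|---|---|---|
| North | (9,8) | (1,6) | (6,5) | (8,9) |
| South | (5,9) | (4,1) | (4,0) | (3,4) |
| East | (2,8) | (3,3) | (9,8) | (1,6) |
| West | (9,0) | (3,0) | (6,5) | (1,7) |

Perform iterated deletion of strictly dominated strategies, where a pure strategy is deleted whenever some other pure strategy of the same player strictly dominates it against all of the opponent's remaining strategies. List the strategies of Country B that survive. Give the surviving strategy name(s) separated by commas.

L, CR, R

Column CL is eliminated: R beats it against every remaining row (North: 9>6, South: 4>1, East: 6>3, West: 7>0).
Row South is eliminated: North beats it against every remaining column (L: 9>5, CR: 6>4, R: 8>3).
Among the remaining strategies, none is strictly dominated by another pure strategy of the same player, so the elimination stops.
Surviving strategies — Country A: {North, East, West}; Country B: {L, CR, R}.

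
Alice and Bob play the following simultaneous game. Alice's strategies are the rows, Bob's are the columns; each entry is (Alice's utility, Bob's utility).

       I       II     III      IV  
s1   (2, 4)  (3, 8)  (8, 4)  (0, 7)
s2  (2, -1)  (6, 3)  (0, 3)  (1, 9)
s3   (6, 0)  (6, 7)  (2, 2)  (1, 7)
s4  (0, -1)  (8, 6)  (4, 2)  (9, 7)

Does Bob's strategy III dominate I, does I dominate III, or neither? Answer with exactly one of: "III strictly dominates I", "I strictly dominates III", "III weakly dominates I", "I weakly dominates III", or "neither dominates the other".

III weakly dominates I

III's payoffs vs I's, by Alice's action — s1: 4=4, s2: 3>-1, s3: 2>0, s4: 2>-1.
III is at least as good everywhere and strictly better somewhere (tied only at s1), so III weakly but not strictly dominates I.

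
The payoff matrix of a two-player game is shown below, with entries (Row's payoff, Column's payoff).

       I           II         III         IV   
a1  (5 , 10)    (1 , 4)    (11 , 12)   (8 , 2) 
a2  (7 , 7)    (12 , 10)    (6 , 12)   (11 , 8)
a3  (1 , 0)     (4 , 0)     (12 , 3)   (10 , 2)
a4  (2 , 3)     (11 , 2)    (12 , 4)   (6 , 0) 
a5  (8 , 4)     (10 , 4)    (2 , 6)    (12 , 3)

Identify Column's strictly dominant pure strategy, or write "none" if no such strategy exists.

III

III vs I: a1: 12>10, a2: 12>7, a3: 3>0, a4: 4>3, a5: 6>4.
III vs II: a1: 12>4, a2: 12>10, a3: 3>0, a4: 4>2, a5: 6>4.
III vs IV: a1: 12>2, a2: 12>8, a3: 3>2, a4: 4>0, a5: 6>3.
III strictly beats every other strategy against every opponent action, so it is strictly dominant.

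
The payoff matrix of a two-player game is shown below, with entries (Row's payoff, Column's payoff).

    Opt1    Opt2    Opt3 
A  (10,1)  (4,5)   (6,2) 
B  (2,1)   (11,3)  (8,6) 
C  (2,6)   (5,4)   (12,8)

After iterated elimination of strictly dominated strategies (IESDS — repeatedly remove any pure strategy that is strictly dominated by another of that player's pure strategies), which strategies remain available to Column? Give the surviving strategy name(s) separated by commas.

Column Opt1 is eliminated: Opt3 beats it against every remaining row (A: 2>1, B: 6>1, C: 8>6).
Row A is eliminated: B beats it against every remaining column (Opt2: 11>4, Opt3: 8>6).
For Column, Opt3 strictly dominates Opt2 on the remaining rows (B: 6>3, C: 8>4); eliminate Opt2.
For Row, C strictly dominates B on the remaining columns (Opt3: 12>8); eliminate B.
Among the remaining strategies, none is strictly dominated by another pure strategy of the same player, so the elimination stops.
Surviving strategies — Row: {C}; Column: {Opt3}.

Opt3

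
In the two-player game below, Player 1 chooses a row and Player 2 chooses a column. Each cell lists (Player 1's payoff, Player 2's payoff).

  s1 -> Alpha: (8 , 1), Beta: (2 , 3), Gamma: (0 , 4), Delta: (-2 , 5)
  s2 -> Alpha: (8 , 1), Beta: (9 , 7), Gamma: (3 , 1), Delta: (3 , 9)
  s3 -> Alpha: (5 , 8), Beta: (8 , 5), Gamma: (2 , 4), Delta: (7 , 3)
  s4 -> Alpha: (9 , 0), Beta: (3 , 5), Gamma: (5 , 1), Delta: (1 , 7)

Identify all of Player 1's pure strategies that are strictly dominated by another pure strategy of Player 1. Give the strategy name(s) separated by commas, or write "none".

s1

s1: dominated, since s4 does at least as well everywhere (Alpha: 9>8, Beta: 3>2, Gamma: 5>0, Delta: 1>-2).
s2: no other strategy beats it everywhere (s1 at Alpha (8=8); s3 at Alpha (8>5); s4 at Beta (9>3)).
Nothing dominates s3: s1 at Beta (8>2); s2 at Delta (7>3); s4 at Beta (8>3).
Nothing dominates s4: s1 at Alpha (9>8); s2 at Alpha (9>8); s3 at Alpha (9>5).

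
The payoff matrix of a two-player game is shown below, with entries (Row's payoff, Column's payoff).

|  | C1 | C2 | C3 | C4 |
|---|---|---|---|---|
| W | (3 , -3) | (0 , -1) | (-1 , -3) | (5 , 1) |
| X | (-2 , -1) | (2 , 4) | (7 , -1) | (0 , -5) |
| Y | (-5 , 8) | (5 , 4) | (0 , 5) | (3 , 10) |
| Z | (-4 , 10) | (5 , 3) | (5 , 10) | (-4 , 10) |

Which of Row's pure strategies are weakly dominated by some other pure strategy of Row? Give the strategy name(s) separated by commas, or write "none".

none

W: no other strategy beats it everywhere (X at C1 (3>-2); Y at C1 (3>-5); Z at C1 (3>-4)).
Nothing dominates X: W at C2 (2>0); Y at C1 (-2>-5); Z at C1 (-2>-4).
Y is not dominated — it holds its own against W at C2 (5>0); X at C2 (5>2); Z at C4 (3>-4).
Z is not dominated — it holds its own against W at C2 (5>0); X at C2 (5>2); Y at C1 (-4>-5).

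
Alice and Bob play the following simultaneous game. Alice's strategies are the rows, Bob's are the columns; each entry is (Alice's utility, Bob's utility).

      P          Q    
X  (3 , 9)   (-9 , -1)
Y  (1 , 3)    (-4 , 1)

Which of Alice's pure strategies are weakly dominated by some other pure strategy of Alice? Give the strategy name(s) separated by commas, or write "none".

none

X is not dominated — it holds its own against Y at P (3>1).
Nothing dominates Y: X at Q (-4>-9).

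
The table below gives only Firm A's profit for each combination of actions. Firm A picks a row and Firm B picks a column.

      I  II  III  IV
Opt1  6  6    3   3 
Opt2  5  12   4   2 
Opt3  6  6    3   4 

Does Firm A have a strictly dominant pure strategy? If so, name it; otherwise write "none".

Opt1 fails to dominate Opt2 at II (6<12).
Opt2 fails to dominate Opt1 at I (5<6).
Opt3 fails to dominate Opt1 at I (6=6).
No single strategy dominates all the others.

none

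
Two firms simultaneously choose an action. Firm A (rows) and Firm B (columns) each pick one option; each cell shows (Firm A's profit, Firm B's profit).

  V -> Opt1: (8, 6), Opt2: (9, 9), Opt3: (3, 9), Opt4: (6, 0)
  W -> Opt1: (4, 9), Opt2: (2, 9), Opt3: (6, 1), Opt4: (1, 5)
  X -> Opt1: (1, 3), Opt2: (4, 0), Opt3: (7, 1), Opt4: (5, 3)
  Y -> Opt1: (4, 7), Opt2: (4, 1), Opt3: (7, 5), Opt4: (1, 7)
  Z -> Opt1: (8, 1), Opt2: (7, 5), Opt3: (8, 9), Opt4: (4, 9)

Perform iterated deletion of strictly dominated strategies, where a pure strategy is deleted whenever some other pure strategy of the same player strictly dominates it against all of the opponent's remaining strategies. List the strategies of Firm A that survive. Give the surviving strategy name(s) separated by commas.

V, X, Z

Row W is eliminated: Z beats it against every remaining column (Opt1: 8>4, Opt2: 7>2, Opt3: 8>6, Opt4: 4>1).
Firm A's strategy Y is strictly dominated by Z (Opt1: 8>4, Opt2: 7>4, Opt3: 8>7, Opt4: 4>1) and is removed.
Among the remaining strategies, none is strictly dominated by another pure strategy of the same player, so the elimination stops.
Surviving strategies — Firm A: {V, X, Z}; Firm B: {Opt1, Opt2, Opt3, Opt4}.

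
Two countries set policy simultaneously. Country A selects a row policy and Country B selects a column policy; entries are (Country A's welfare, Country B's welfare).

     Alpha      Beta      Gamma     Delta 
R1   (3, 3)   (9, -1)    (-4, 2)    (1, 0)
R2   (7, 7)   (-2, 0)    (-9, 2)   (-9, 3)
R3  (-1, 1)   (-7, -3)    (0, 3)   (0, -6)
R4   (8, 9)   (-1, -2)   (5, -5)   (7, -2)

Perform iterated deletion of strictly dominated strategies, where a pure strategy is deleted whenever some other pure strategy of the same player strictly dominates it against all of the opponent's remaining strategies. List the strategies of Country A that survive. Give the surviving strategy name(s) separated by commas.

R4

Country A's strategy R2 is strictly dominated by R4 (Alpha: 8>7, Beta: -1>-2, Gamma: 5>-9, Delta: 7>-9) and is removed.
For Country A, R4 strictly dominates R3 on the remaining columns (Alpha: 8>-1, Beta: -1>-7, Gamma: 5>0, Delta: 7>0); eliminate R3.
Country B's strategy Beta is strictly dominated by Alpha (R1: 3>-1, R4: 9>-2) and is removed.
Row R1 is eliminated: R4 beats it against every remaining column (Alpha: 8>3, Gamma: 5>-4, Delta: 7>1).
Column Gamma is eliminated: Alpha beats it against every remaining row (R4: 9>-5).
Country B's strategy Delta is strictly dominated by Alpha (R4: 9>-2) and is removed.
Among the remaining strategies, none is strictly dominated by another pure strategy of the same player, so the elimination stops.
Surviving strategies — Country A: {R4}; Country B: {Alpha}.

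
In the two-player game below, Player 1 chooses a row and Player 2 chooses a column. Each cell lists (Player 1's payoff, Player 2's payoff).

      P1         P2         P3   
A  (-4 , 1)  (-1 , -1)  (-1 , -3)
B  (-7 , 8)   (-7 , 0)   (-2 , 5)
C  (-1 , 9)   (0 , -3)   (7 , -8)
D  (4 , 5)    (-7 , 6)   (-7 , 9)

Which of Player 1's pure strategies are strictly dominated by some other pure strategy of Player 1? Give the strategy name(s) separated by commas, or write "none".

A: dominated, since C does at least as well everywhere (P1: -1>-4, P2: 0>-1, P3: 7>-1).
B: dominated, since A does at least as well everywhere (P1: -4>-7, P2: -1>-7, P3: -1>-2).
C: no other strategy beats it everywhere (A at P1 (-1>-4); B at P1 (-1>-7); D at P2 (0>-7)).
Nothing dominates D: A at P1 (4>-4); B at P1 (4>-7); C at P1 (4>-1).

A, B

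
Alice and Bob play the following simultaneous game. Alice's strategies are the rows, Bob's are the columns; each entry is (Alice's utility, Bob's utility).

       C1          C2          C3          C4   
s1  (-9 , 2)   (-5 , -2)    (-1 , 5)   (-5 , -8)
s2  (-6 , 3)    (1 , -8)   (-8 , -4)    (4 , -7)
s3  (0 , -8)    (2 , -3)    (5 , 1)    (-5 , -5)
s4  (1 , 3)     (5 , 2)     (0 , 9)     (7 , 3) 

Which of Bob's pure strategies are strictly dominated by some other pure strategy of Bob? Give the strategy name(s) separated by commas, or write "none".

C2, C4

C1 is not dominated — it holds its own against C2 at s1 (2>-2); C3 at s2 (3>-4); C4 at s1 (2>-8).
C2 is strictly dominated by C3 (s1: 5>-2, s2: -4>-8, s3: 1>-3, s4: 9>2).
C3 is not dominated — it holds its own against C1 at s1 (5>2); C2 at s1 (5>-2); C4 at s1 (5>-8).
C3 strictly dominates C4 — s1: 5>-8, s2: -4>-7, s3: 1>-5, s4: 9>3.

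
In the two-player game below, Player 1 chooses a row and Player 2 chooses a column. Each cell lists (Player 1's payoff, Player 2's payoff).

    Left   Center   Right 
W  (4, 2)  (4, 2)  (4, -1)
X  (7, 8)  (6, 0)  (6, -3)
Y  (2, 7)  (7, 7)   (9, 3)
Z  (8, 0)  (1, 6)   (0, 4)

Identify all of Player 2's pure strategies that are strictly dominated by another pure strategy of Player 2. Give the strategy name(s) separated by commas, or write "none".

Right

Nothing dominates Left: Center at W (2=2); Right at W (2>-1).
Center: no other strategy beats it everywhere (Left at W (2=2); Right at W (2>-1)).
Center strictly dominates Right — W: 2>-1, X: 0>-3, Y: 7>3, Z: 6>4.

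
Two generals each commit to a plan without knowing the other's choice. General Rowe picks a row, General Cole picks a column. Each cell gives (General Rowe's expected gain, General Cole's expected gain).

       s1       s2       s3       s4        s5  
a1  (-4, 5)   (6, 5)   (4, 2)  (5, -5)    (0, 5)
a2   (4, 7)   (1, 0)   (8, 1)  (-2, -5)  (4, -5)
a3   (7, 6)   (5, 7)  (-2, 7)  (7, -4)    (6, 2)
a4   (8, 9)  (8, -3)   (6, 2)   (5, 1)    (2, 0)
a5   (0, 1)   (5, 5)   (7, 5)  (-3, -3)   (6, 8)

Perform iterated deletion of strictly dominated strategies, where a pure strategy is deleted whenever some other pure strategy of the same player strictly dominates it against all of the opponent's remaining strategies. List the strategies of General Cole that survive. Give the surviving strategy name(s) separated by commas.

Column s4 is eliminated: s1 beats it against every remaining row (a1: 5>-5, a2: 7>-5, a3: 6>-4, a4: 9>1, a5: 1>-3).
Row a1 is eliminated: a4 beats it against every remaining column (s1: 8>-4, s2: 8>6, s3: 6>4, s5: 2>0).
Among the remaining strategies, none is strictly dominated by another pure strategy of the same player, so the elimination stops.
Surviving strategies — General Rowe: {a2, a3, a4, a5}; General Cole: {s1, s2, s3, s5}.

s1, s2, s3, s5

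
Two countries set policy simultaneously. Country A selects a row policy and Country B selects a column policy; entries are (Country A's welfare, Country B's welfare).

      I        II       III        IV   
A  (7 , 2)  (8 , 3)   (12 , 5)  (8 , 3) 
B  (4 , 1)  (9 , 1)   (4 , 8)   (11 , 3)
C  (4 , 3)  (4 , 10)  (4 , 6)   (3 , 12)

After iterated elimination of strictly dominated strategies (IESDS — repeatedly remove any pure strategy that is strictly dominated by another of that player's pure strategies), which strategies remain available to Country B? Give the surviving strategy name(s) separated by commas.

III

Row C is eliminated: A beats it against every remaining column (I: 7>4, II: 8>4, III: 12>4, IV: 8>3).
For Country B, III strictly dominates I on the remaining rows (A: 5>2, B: 8>1); eliminate I.
Column II is eliminated: III beats it against every remaining row (A: 5>3, B: 8>1).
Column IV is eliminated: III beats it against every remaining row (A: 5>3, B: 8>3).
Country A's strategy B is strictly dominated by A (III: 12>4) and is removed.
Among the remaining strategies, none is strictly dominated by another pure strategy of the same player, so the elimination stops.
Surviving strategies — Country A: {A}; Country B: {III}.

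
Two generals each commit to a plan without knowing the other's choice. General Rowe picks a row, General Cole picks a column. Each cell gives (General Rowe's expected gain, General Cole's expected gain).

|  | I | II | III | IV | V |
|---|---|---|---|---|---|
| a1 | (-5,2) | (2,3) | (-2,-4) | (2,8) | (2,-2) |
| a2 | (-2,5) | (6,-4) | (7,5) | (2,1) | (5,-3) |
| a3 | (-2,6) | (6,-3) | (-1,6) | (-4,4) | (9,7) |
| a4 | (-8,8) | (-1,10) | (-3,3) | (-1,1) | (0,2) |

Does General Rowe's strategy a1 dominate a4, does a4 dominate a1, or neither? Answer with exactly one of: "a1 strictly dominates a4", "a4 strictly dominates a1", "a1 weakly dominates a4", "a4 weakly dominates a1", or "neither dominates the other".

a1 strictly dominates a4

Compare a1 to a4 across every action of General Cole: I: -5>-8, II: 2>-1, III: -2>-3, IV: 2>-1, V: 2>0.
a1 gives a strictly higher payoff against every action of General Cole, so a1 strictly dominates a4.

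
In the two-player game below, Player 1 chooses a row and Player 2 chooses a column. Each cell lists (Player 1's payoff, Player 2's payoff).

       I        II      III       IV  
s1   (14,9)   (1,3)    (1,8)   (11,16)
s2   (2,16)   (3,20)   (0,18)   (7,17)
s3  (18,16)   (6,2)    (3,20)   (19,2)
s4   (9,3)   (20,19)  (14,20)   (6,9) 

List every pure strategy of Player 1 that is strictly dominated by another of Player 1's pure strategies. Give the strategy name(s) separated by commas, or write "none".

s1 is strictly dominated by s3 (I: 18>14, II: 6>1, III: 3>1, IV: 19>11).
s3 strictly dominates s2 — I: 18>2, II: 6>3, III: 3>0, IV: 19>7.
s3 is not dominated — it holds its own against s1 at I (18>14); s2 at I (18>2); s4 at I (18>9).
Nothing dominates s4: s1 at II (20>1); s2 at I (9>2); s3 at II (20>6).

s1, s2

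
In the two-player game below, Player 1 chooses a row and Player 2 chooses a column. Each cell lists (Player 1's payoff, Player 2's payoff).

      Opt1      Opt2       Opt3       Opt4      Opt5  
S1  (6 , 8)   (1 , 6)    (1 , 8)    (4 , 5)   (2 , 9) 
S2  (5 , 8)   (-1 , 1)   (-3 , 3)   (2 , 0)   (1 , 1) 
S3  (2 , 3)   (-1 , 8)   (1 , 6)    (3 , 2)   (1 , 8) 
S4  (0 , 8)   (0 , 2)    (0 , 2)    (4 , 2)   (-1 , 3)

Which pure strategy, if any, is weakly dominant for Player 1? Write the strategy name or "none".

S1 vs S2: Opt1: 6>5, Opt2: 1>-1, Opt3: 1>-3, Opt4: 4>2, Opt5: 2>1.
S1 vs S3: Opt1: 6>2, Opt2: 1>-1, Opt3: 1=1, Opt4: 4>3, Opt5: 2>1.
S1 vs S4: Opt1: 6>0, Opt2: 1>0, Opt3: 1>0, Opt4: 4=4, Opt5: 2>-1.
S1 is at least as good as every other strategy against every opponent action, so it is weakly dominant.

S1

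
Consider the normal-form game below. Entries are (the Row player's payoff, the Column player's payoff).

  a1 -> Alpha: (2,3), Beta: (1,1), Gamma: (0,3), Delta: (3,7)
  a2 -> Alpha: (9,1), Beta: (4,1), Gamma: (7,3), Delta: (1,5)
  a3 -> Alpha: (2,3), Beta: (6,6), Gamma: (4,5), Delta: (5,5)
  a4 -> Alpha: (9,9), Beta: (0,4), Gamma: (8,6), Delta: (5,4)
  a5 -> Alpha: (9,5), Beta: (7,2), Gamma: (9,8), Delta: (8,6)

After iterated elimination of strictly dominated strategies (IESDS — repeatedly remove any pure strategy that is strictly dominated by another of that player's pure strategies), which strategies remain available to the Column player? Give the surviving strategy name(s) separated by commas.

Alpha, Gamma, Delta

The Row player's strategy a1 is strictly dominated by a5 (Alpha: 9>2, Beta: 7>1, Gamma: 9>0, Delta: 8>3) and is removed.
For the Row player, a5 strictly dominates a3 on the remaining columns (Alpha: 9>2, Beta: 7>6, Gamma: 9>4, Delta: 8>5); eliminate a3.
For the Column player, Gamma strictly dominates Beta on the remaining rows (a2: 3>1, a4: 6>4, a5: 8>2); eliminate Beta.
Among the remaining strategies, none is strictly dominated by another pure strategy of the same player, so the elimination stops.
Surviving strategies — the Row player: {a2, a4, a5}; the Column player: {Alpha, Gamma, Delta}.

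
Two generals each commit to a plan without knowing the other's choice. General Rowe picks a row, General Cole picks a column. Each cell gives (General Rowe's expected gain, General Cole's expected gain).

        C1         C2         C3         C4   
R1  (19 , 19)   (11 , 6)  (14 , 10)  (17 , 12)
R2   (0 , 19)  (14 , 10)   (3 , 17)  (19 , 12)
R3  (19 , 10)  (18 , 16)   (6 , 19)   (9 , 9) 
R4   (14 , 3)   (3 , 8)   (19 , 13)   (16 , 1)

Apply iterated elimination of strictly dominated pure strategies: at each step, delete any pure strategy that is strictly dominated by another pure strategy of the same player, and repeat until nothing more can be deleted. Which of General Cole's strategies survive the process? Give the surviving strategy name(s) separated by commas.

General Cole's strategy C2 is strictly dominated by C3 (R1: 10>6, R2: 17>10, R3: 19>16, R4: 13>8) and is removed.
General Cole's strategy C4 is strictly dominated by C1 (R1: 19>12, R2: 19>12, R3: 10>9, R4: 3>1) and is removed.
General Rowe's strategy R2 is strictly dominated by R1 (C1: 19>0, C3: 14>3) and is removed.
Among the remaining strategies, none is strictly dominated by another pure strategy of the same player, so the elimination stops.
Surviving strategies — General Rowe: {R1, R3, R4}; General Cole: {C1, C3}.

C1, C3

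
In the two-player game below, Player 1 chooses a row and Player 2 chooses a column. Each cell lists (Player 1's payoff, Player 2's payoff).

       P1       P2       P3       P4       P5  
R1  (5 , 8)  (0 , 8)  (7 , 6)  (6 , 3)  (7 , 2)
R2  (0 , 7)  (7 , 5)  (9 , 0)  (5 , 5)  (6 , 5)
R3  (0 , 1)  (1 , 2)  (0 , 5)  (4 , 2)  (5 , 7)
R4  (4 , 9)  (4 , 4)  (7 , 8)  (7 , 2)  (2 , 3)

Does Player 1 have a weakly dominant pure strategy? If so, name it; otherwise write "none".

none

R1 fails to dominate R2 at P2 (0<7).
R2 fails to dominate R1 at P1 (0<5).
R3 fails to dominate R1 at P1 (0<5).
R4 fails to dominate R1 at P1 (4<5).
No single strategy dominates all the others.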